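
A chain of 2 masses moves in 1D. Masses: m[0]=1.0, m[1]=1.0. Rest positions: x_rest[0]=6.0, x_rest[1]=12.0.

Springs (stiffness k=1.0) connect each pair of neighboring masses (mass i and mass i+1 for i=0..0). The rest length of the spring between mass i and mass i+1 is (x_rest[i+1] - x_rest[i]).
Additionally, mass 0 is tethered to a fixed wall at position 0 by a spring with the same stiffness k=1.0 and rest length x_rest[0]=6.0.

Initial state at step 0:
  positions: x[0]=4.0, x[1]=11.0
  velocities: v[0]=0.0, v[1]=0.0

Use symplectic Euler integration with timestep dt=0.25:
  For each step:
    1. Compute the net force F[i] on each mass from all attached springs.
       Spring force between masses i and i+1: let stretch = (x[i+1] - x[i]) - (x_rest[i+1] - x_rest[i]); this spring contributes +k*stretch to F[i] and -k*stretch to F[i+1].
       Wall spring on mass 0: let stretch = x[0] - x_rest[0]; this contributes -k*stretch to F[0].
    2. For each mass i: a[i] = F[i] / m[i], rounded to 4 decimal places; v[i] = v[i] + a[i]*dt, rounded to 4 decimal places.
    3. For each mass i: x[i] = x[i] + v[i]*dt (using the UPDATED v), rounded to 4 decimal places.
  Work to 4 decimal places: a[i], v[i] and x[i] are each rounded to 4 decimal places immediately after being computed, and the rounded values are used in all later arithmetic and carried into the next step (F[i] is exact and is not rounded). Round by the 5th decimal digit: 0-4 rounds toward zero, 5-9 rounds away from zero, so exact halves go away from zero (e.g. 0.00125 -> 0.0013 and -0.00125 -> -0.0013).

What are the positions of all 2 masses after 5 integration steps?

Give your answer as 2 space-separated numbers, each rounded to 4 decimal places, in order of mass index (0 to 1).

Answer: 5.9722 10.5381

Derivation:
Step 0: x=[4.0000 11.0000] v=[0.0000 0.0000]
Step 1: x=[4.1875 10.9375] v=[0.7500 -0.2500]
Step 2: x=[4.5352 10.8281] v=[1.3906 -0.4375]
Step 3: x=[4.9927 10.7004] v=[1.8300 -0.5107]
Step 4: x=[5.4949 10.5910] v=[2.0088 -0.4376]
Step 5: x=[5.9722 10.5381] v=[1.9091 -0.2116]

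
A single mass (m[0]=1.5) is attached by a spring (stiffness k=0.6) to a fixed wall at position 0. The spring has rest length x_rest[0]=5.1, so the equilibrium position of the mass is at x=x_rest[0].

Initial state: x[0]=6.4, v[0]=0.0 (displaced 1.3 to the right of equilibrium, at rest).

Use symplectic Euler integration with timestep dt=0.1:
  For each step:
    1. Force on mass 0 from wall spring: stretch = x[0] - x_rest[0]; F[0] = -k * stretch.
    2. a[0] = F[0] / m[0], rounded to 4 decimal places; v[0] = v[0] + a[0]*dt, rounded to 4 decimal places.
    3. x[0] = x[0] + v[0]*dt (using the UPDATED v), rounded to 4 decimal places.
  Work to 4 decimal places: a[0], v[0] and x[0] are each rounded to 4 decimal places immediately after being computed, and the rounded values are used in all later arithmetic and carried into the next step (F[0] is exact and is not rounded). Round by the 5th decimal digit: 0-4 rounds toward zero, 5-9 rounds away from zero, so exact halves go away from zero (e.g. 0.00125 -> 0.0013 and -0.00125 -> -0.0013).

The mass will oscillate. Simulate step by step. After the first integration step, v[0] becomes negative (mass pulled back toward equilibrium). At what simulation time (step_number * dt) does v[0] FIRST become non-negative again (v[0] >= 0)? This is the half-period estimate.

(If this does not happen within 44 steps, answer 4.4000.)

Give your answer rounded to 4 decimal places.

Answer: 4.4000

Derivation:
Step 0: x=[6.4000] v=[0.0000]
Step 1: x=[6.3948] v=[-0.0520]
Step 2: x=[6.3844] v=[-0.1038]
Step 3: x=[6.3689] v=[-0.1552]
Step 4: x=[6.3483] v=[-0.2060]
Step 5: x=[6.3227] v=[-0.2559]
Step 6: x=[6.2922] v=[-0.3048]
Step 7: x=[6.2570] v=[-0.3525]
Step 8: x=[6.2171] v=[-0.3988]
Step 9: x=[6.1728] v=[-0.4435]
Step 10: x=[6.1242] v=[-0.4864]
Step 11: x=[6.0715] v=[-0.5274]
Step 12: x=[6.0149] v=[-0.5663]
Step 13: x=[5.9546] v=[-0.6029]
Step 14: x=[5.8909] v=[-0.6371]
Step 15: x=[5.8240] v=[-0.6687]
Step 16: x=[5.7542] v=[-0.6977]
Step 17: x=[5.6818] v=[-0.7239]
Step 18: x=[5.6071] v=[-0.7472]
Step 19: x=[5.5304] v=[-0.7675]
Step 20: x=[5.4519] v=[-0.7847]
Step 21: x=[5.3720] v=[-0.7988]
Step 22: x=[5.2910] v=[-0.8097]
Step 23: x=[5.2093] v=[-0.8173]
Step 24: x=[5.1271] v=[-0.8217]
Step 25: x=[5.0448] v=[-0.8228]
Step 26: x=[4.9627] v=[-0.8206]
Step 27: x=[4.8812] v=[-0.8151]
Step 28: x=[4.8006] v=[-0.8064]
Step 29: x=[4.7212] v=[-0.7944]
Step 30: x=[4.6433] v=[-0.7793]
Step 31: x=[4.5672] v=[-0.7610]
Step 32: x=[4.4932] v=[-0.7397]
Step 33: x=[4.4217] v=[-0.7154]
Step 34: x=[4.3529] v=[-0.6883]
Step 35: x=[4.2871] v=[-0.6584]
Step 36: x=[4.2245] v=[-0.6259]
Step 37: x=[4.1654] v=[-0.5909]
Step 38: x=[4.1101] v=[-0.5535]
Step 39: x=[4.0587] v=[-0.5139]
Step 40: x=[4.0115] v=[-0.4723]
Step 41: x=[3.9686] v=[-0.4288]
Step 42: x=[3.9303] v=[-0.3835]
Step 43: x=[3.8966] v=[-0.3367]
Step 44: x=[3.8677] v=[-0.2886]
v[0] did not become non-negative within 44 steps; using fallback time=4.4000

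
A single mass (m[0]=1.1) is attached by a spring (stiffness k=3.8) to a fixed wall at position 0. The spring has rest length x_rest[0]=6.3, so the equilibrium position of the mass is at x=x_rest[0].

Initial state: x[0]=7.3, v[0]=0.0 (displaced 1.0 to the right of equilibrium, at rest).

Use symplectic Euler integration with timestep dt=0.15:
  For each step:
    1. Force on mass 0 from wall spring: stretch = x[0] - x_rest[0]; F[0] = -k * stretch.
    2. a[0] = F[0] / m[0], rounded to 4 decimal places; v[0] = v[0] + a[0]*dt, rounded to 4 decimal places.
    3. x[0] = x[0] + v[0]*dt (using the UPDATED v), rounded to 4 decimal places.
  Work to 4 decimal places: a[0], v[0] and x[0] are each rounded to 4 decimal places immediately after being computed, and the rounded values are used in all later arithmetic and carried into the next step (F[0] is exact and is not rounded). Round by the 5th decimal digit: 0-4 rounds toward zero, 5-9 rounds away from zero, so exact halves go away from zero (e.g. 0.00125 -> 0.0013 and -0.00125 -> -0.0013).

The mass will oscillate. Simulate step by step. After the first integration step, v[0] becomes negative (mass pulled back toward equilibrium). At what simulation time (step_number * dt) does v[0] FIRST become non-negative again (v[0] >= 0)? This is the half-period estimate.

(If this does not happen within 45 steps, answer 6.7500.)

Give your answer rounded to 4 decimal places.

Answer: 1.8000

Derivation:
Step 0: x=[7.3000] v=[0.0000]
Step 1: x=[7.2223] v=[-0.5182]
Step 2: x=[7.0729] v=[-0.9961]
Step 3: x=[6.8634] v=[-1.3966]
Step 4: x=[6.6101] v=[-1.6885]
Step 5: x=[6.3327] v=[-1.8492]
Step 6: x=[6.0528] v=[-1.8662]
Step 7: x=[5.7921] v=[-1.7381]
Step 8: x=[5.5709] v=[-1.4749]
Step 9: x=[5.4063] v=[-1.0971]
Step 10: x=[5.3112] v=[-0.6340]
Step 11: x=[5.2930] v=[-0.1216]
Step 12: x=[5.3530] v=[0.4002]
First v>=0 after going negative at step 12, time=1.8000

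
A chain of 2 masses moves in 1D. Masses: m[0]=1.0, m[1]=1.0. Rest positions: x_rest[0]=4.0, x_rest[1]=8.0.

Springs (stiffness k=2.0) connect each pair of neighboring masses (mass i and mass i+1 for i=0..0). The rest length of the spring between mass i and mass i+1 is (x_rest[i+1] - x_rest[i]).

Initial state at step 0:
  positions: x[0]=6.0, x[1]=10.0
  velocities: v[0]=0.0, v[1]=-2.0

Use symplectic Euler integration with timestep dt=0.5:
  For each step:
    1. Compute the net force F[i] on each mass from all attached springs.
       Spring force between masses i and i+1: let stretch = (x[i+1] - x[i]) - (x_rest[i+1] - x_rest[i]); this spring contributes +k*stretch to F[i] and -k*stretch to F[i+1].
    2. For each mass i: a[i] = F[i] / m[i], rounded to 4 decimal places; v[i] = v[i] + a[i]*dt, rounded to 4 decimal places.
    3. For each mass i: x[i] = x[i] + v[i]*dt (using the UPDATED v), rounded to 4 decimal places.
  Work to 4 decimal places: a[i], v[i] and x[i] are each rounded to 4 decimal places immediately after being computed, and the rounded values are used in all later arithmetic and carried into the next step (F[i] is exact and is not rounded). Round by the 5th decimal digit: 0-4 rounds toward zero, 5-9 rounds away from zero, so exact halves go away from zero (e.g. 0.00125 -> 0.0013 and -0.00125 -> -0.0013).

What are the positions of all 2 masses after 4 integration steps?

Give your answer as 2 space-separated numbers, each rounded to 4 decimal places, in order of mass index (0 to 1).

Step 0: x=[6.0000 10.0000] v=[0.0000 -2.0000]
Step 1: x=[6.0000 9.0000] v=[0.0000 -2.0000]
Step 2: x=[5.5000 8.5000] v=[-1.0000 -1.0000]
Step 3: x=[4.5000 8.5000] v=[-2.0000 0.0000]
Step 4: x=[3.5000 8.5000] v=[-2.0000 0.0000]

Answer: 3.5000 8.5000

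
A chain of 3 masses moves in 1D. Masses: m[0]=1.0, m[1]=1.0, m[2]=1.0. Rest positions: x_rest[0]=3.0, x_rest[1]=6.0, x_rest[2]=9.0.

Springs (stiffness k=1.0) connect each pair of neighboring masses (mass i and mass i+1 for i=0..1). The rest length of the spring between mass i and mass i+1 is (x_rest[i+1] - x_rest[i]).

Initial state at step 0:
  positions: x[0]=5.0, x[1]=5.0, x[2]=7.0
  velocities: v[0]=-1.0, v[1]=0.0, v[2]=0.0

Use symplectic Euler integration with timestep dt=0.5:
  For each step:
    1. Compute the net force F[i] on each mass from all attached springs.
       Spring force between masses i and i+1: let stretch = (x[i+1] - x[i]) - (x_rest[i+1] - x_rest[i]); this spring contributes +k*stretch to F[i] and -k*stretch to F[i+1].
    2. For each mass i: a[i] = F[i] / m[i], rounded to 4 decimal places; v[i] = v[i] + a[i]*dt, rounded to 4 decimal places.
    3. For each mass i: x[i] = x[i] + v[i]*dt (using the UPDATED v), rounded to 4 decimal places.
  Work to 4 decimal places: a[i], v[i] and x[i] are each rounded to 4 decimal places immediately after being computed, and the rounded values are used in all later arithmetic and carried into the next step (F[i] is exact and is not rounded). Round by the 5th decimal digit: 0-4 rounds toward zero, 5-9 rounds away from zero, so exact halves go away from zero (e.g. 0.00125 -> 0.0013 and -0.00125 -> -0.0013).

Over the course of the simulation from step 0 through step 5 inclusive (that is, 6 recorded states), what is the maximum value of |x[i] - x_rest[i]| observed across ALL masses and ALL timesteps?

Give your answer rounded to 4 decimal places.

Step 0: x=[5.0000 5.0000 7.0000] v=[-1.0000 0.0000 0.0000]
Step 1: x=[3.7500 5.5000 7.2500] v=[-2.5000 1.0000 0.5000]
Step 2: x=[2.1875 6.0000 7.8125] v=[-3.1250 1.0000 1.1250]
Step 3: x=[0.8281 6.0000 8.6719] v=[-2.7188 0.0000 1.7188]
Step 4: x=[0.0117 5.3750 9.6134] v=[-1.6329 -1.2500 1.8829]
Step 5: x=[-0.2140 4.4688 10.2453] v=[-0.4513 -1.8125 1.2637]
Max displacement = 3.2140

Answer: 3.2140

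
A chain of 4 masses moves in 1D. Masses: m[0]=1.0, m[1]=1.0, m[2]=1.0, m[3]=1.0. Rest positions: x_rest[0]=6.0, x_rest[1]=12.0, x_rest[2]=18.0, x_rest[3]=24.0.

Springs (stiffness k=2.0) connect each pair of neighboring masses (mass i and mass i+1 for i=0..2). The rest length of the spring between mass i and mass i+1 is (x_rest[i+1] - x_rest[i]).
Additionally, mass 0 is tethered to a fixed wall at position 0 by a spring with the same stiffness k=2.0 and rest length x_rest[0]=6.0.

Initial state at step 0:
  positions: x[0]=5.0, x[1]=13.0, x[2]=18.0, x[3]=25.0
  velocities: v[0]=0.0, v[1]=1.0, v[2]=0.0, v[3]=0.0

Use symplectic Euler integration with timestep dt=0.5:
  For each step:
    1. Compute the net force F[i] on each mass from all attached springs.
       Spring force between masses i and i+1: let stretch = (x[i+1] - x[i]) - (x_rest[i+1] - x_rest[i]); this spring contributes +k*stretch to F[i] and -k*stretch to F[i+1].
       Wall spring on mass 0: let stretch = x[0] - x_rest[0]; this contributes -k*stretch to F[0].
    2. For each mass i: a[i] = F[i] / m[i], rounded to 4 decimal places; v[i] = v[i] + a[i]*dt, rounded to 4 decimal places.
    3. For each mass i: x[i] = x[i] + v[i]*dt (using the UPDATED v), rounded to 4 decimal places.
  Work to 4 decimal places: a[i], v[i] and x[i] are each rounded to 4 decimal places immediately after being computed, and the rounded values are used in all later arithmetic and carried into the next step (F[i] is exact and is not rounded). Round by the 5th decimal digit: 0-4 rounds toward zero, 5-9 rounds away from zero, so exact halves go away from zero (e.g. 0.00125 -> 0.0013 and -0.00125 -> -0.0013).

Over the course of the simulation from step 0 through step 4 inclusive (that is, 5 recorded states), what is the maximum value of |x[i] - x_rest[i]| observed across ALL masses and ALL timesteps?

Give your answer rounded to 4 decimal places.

Step 0: x=[5.0000 13.0000 18.0000 25.0000] v=[0.0000 1.0000 0.0000 0.0000]
Step 1: x=[6.5000 12.0000 19.0000 24.5000] v=[3.0000 -2.0000 2.0000 -1.0000]
Step 2: x=[7.5000 11.7500 19.2500 24.2500] v=[2.0000 -0.5000 0.5000 -0.5000]
Step 3: x=[6.8750 13.1250 18.2500 24.5000] v=[-1.2500 2.7500 -2.0000 0.5000]
Step 4: x=[5.9375 13.9375 17.8125 24.6250] v=[-1.8750 1.6250 -0.8750 0.2500]
Max displacement = 1.9375

Answer: 1.9375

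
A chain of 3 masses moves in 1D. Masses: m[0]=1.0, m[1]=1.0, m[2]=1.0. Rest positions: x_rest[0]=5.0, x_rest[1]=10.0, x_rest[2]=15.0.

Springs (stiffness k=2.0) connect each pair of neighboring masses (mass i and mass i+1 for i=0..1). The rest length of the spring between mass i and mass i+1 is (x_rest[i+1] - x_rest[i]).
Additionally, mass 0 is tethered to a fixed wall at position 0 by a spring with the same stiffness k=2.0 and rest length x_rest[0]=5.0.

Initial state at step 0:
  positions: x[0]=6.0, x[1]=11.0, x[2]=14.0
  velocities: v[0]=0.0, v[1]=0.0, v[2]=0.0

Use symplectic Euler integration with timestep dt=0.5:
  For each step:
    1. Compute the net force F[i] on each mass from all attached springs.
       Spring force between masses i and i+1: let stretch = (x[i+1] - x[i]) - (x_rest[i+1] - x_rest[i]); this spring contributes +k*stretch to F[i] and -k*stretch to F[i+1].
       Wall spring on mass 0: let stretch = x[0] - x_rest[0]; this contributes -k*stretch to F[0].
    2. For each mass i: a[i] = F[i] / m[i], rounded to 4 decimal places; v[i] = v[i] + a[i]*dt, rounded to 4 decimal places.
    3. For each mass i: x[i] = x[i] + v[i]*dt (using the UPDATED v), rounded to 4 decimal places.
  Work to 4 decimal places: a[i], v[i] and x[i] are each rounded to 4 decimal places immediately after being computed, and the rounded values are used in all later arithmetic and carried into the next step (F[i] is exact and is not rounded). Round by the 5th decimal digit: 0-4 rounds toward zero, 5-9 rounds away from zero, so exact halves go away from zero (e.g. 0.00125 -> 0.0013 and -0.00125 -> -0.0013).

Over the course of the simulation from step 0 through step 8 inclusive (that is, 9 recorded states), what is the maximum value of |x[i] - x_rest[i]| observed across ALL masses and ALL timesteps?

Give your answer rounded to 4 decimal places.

Answer: 1.5782

Derivation:
Step 0: x=[6.0000 11.0000 14.0000] v=[0.0000 0.0000 0.0000]
Step 1: x=[5.5000 10.0000 15.0000] v=[-1.0000 -2.0000 2.0000]
Step 2: x=[4.5000 9.2500 16.0000] v=[-2.0000 -1.5000 2.0000]
Step 3: x=[3.6250 9.5000 16.1250] v=[-1.7500 0.5000 0.2500]
Step 4: x=[3.8750 10.1250 15.4375] v=[0.5000 1.2500 -1.3750]
Step 5: x=[5.3125 10.2813 14.5938] v=[2.8750 0.3125 -1.6875]
Step 6: x=[6.5782 10.1094 14.0938] v=[2.5313 -0.3438 -1.0000]
Step 7: x=[6.3204 10.1641 14.1016] v=[-0.5157 0.1094 0.0156]
Step 8: x=[4.8242 10.2657 14.6407] v=[-2.9924 0.2032 1.0781]
Max displacement = 1.5782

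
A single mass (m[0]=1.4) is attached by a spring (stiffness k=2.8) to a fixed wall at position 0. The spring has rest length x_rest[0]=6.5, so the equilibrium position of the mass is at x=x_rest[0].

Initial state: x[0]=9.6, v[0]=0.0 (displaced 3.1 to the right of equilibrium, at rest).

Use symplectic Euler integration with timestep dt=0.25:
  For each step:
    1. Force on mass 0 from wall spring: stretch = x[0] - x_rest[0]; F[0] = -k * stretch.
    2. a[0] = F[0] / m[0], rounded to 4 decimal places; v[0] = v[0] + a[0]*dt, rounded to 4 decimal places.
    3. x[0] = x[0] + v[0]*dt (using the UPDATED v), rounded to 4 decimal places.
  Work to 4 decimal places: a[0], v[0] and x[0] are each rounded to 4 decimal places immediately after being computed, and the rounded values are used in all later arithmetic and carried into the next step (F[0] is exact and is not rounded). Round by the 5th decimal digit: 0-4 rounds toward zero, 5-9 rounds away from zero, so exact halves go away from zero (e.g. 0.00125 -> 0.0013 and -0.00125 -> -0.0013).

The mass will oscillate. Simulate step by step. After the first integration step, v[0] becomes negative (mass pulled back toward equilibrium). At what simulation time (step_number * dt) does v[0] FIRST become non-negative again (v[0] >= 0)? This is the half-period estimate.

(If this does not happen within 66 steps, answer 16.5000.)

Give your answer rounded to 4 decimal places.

Step 0: x=[9.6000] v=[0.0000]
Step 1: x=[9.2125] v=[-1.5500]
Step 2: x=[8.4859] v=[-2.9063]
Step 3: x=[7.5111] v=[-3.8993]
Step 4: x=[6.4099] v=[-4.4049]
Step 5: x=[5.3199] v=[-4.3599]
Step 6: x=[4.3774] v=[-3.7699]
Step 7: x=[3.7003] v=[-2.7086]
Step 8: x=[3.3731] v=[-1.3088]
Step 9: x=[3.4368] v=[0.2547]
First v>=0 after going negative at step 9, time=2.2500

Answer: 2.2500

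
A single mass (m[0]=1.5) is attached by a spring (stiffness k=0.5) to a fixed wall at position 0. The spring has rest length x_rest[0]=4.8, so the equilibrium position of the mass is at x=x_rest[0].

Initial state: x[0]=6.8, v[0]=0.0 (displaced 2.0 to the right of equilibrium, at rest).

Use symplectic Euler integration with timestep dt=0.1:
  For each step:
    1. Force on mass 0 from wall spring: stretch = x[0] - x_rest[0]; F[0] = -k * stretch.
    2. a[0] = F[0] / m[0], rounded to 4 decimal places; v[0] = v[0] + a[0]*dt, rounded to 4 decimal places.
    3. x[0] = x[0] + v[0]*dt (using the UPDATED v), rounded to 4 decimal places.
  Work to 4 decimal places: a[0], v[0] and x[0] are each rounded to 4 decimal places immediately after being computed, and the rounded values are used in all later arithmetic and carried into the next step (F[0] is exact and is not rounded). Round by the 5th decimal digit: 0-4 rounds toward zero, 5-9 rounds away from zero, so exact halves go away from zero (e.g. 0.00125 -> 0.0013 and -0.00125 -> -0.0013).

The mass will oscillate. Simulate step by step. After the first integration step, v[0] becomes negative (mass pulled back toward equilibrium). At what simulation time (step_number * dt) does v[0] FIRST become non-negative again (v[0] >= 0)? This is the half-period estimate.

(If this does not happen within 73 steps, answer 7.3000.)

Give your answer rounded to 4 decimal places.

Answer: 5.5000

Derivation:
Step 0: x=[6.8000] v=[0.0000]
Step 1: x=[6.7933] v=[-0.0667]
Step 2: x=[6.7800] v=[-0.1331]
Step 3: x=[6.7601] v=[-0.1991]
Step 4: x=[6.7337] v=[-0.2644]
Step 5: x=[6.7008] v=[-0.3289]
Step 6: x=[6.6616] v=[-0.3923]
Step 7: x=[6.6162] v=[-0.4544]
Step 8: x=[6.5647] v=[-0.5149]
Step 9: x=[6.5073] v=[-0.5737]
Step 10: x=[6.4442] v=[-0.6306]
Step 11: x=[6.3757] v=[-0.6854]
Step 12: x=[6.3019] v=[-0.7379]
Step 13: x=[6.2231] v=[-0.7880]
Step 14: x=[6.1396] v=[-0.8354]
Step 15: x=[6.0516] v=[-0.8801]
Step 16: x=[5.9594] v=[-0.9218]
Step 17: x=[5.8634] v=[-0.9605]
Step 18: x=[5.7638] v=[-0.9960]
Step 19: x=[5.6610] v=[-1.0281]
Step 20: x=[5.5553] v=[-1.0568]
Step 21: x=[5.4471] v=[-1.0820]
Step 22: x=[5.3367] v=[-1.1036]
Step 23: x=[5.2246] v=[-1.1215]
Step 24: x=[5.1110] v=[-1.1357]
Step 25: x=[4.9964] v=[-1.1461]
Step 26: x=[4.8811] v=[-1.1527]
Step 27: x=[4.7656] v=[-1.1554]
Step 28: x=[4.6502] v=[-1.1543]
Step 29: x=[4.5353] v=[-1.1493]
Step 30: x=[4.4213] v=[-1.1405]
Step 31: x=[4.3085] v=[-1.1279]
Step 32: x=[4.1974] v=[-1.1115]
Step 33: x=[4.0883] v=[-1.0914]
Step 34: x=[3.9815] v=[-1.0677]
Step 35: x=[3.8775] v=[-1.0404]
Step 36: x=[3.7765] v=[-1.0097]
Step 37: x=[3.6789] v=[-0.9756]
Step 38: x=[3.5851] v=[-0.9382]
Step 39: x=[3.4953] v=[-0.8977]
Step 40: x=[3.4099] v=[-0.8542]
Step 41: x=[3.3291] v=[-0.8079]
Step 42: x=[3.2532] v=[-0.7589]
Step 43: x=[3.1825] v=[-0.7073]
Step 44: x=[3.1172] v=[-0.6534]
Step 45: x=[3.0575] v=[-0.5973]
Step 46: x=[3.0036] v=[-0.5392]
Step 47: x=[2.9557] v=[-0.4793]
Step 48: x=[2.9139] v=[-0.4178]
Step 49: x=[2.8784] v=[-0.3549]
Step 50: x=[2.8493] v=[-0.2909]
Step 51: x=[2.8267] v=[-0.2259]
Step 52: x=[2.8107] v=[-0.1601]
Step 53: x=[2.8013] v=[-0.0938]
Step 54: x=[2.7986] v=[-0.0272]
Step 55: x=[2.8026] v=[0.0395]
First v>=0 after going negative at step 55, time=5.5000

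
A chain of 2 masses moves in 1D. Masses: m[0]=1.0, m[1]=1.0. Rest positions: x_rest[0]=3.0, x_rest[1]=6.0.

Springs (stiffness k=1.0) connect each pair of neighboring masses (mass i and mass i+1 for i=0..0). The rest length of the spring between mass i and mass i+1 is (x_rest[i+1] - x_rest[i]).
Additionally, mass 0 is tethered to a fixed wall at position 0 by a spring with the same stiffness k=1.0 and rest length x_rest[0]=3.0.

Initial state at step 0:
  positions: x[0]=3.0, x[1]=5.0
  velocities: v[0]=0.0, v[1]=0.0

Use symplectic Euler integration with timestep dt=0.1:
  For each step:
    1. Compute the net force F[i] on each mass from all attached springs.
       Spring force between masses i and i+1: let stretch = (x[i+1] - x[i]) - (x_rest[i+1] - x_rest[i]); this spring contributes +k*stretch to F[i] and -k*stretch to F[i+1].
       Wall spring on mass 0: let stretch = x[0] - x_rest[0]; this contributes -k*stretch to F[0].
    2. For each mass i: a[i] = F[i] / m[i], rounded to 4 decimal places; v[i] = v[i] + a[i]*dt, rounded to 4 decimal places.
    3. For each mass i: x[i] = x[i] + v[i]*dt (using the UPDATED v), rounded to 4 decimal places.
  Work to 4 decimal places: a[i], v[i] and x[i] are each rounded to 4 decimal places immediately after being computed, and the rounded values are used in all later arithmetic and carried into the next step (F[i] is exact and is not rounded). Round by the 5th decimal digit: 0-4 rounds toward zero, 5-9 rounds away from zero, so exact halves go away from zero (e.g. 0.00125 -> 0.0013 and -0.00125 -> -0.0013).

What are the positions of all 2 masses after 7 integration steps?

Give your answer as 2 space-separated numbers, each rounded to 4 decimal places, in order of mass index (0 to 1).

Answer: 2.7562 5.2558

Derivation:
Step 0: x=[3.0000 5.0000] v=[0.0000 0.0000]
Step 1: x=[2.9900 5.0100] v=[-0.1000 0.1000]
Step 2: x=[2.9703 5.0298] v=[-0.1970 0.1980]
Step 3: x=[2.9415 5.0590] v=[-0.2881 0.2921]
Step 4: x=[2.9045 5.0970] v=[-0.3705 0.3804]
Step 5: x=[2.8603 5.1431] v=[-0.4417 0.4612]
Step 6: x=[2.8104 5.1964] v=[-0.4995 0.5329]
Step 7: x=[2.7562 5.2558] v=[-0.5419 0.5943]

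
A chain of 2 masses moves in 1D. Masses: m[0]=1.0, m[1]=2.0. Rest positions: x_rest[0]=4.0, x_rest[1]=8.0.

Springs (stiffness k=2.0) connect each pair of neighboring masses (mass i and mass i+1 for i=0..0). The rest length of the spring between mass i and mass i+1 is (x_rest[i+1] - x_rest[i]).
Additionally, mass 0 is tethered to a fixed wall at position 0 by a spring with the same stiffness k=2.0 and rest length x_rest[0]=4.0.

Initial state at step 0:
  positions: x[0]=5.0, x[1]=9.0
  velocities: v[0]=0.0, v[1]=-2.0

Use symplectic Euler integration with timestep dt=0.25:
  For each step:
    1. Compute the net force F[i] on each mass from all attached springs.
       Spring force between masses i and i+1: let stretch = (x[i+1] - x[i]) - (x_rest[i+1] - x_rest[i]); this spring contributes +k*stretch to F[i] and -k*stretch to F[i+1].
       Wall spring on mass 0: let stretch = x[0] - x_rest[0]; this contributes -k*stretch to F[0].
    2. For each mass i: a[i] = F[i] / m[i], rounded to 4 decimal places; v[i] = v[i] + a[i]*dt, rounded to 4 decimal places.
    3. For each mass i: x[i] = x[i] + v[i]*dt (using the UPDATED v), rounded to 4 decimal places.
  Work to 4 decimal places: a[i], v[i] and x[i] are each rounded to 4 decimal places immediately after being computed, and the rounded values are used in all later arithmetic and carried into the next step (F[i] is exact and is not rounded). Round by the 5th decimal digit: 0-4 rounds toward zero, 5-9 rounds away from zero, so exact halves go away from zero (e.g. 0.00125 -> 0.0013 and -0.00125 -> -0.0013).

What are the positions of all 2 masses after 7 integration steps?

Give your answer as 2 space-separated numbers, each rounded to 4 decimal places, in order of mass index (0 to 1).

Answer: 2.3300 6.1038

Derivation:
Step 0: x=[5.0000 9.0000] v=[0.0000 -2.0000]
Step 1: x=[4.8750 8.5000] v=[-0.5000 -2.0000]
Step 2: x=[4.5938 8.0234] v=[-1.1250 -1.9063]
Step 3: x=[4.1670 7.5825] v=[-1.7071 -1.7637]
Step 4: x=[3.6463 7.1781] v=[-2.0829 -1.6176]
Step 5: x=[3.1113 6.8030] v=[-2.1402 -1.5006]
Step 6: x=[2.6488 6.4471] v=[-1.8500 -1.4235]
Step 7: x=[2.3300 6.1038] v=[-1.2753 -1.3731]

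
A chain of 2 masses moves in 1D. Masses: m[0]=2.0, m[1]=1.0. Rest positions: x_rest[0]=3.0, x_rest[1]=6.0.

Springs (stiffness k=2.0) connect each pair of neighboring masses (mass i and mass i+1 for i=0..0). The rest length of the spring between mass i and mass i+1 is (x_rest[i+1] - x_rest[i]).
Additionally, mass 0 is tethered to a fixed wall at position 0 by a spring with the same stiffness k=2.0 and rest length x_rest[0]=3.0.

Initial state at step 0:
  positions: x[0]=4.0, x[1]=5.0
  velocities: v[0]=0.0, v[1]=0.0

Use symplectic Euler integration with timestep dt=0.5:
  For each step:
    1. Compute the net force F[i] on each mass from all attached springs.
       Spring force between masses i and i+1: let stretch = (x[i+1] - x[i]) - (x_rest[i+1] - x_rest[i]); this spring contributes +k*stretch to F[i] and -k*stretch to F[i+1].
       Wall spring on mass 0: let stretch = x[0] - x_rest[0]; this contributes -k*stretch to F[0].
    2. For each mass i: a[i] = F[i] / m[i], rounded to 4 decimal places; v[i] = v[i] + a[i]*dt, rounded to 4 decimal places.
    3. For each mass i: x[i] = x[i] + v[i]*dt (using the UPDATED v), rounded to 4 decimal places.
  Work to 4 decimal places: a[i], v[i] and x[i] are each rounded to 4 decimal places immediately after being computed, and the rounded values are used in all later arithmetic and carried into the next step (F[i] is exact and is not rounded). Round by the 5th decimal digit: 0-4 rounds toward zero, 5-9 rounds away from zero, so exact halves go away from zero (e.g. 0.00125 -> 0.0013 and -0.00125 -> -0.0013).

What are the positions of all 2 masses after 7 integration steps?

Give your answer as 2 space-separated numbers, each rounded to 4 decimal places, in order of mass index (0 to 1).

Step 0: x=[4.0000 5.0000] v=[0.0000 0.0000]
Step 1: x=[3.2500 6.0000] v=[-1.5000 2.0000]
Step 2: x=[2.3750 7.1250] v=[-1.7500 2.2500]
Step 3: x=[2.0938 7.3750] v=[-0.5625 0.5000]
Step 4: x=[2.6094 6.4844] v=[1.0312 -1.7812]
Step 5: x=[3.4414 5.1563] v=[1.6640 -2.6562]
Step 6: x=[3.8418 4.4708] v=[0.8008 -1.3711]
Step 7: x=[3.4390 4.9708] v=[-0.8056 0.9999]

Answer: 3.4390 4.9708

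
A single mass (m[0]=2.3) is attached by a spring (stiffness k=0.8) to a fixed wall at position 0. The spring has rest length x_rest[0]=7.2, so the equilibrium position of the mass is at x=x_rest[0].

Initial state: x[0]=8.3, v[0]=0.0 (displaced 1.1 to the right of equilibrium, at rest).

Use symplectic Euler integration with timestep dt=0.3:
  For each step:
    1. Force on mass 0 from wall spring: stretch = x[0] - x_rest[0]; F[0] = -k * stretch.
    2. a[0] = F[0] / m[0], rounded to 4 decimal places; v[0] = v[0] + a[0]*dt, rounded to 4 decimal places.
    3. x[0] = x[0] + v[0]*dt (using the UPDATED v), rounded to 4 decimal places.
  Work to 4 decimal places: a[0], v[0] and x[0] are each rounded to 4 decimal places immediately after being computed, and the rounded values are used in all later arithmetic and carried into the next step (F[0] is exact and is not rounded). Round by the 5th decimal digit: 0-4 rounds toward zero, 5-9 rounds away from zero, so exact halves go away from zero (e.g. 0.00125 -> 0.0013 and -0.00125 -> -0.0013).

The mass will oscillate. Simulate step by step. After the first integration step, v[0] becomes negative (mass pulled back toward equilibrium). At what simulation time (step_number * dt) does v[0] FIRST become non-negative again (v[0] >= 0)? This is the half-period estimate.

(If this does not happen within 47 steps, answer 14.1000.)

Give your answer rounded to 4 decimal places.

Step 0: x=[8.3000] v=[0.0000]
Step 1: x=[8.2656] v=[-0.1148]
Step 2: x=[8.1978] v=[-0.2260]
Step 3: x=[8.0988] v=[-0.3301]
Step 4: x=[7.9716] v=[-0.4239]
Step 5: x=[7.8203] v=[-0.5044]
Step 6: x=[7.6496] v=[-0.5691]
Step 7: x=[7.4648] v=[-0.6160]
Step 8: x=[7.2717] v=[-0.6436]
Step 9: x=[7.0764] v=[-0.6511]
Step 10: x=[6.8849] v=[-0.6382]
Step 11: x=[6.7033] v=[-0.6053]
Step 12: x=[6.5373] v=[-0.5535]
Step 13: x=[6.3920] v=[-0.4844]
Step 14: x=[6.2720] v=[-0.4001]
Step 15: x=[6.1810] v=[-0.3033]
Step 16: x=[6.1219] v=[-0.1970]
Step 17: x=[6.0966] v=[-0.0845]
Step 18: x=[6.1058] v=[0.0306]
First v>=0 after going negative at step 18, time=5.4000

Answer: 5.4000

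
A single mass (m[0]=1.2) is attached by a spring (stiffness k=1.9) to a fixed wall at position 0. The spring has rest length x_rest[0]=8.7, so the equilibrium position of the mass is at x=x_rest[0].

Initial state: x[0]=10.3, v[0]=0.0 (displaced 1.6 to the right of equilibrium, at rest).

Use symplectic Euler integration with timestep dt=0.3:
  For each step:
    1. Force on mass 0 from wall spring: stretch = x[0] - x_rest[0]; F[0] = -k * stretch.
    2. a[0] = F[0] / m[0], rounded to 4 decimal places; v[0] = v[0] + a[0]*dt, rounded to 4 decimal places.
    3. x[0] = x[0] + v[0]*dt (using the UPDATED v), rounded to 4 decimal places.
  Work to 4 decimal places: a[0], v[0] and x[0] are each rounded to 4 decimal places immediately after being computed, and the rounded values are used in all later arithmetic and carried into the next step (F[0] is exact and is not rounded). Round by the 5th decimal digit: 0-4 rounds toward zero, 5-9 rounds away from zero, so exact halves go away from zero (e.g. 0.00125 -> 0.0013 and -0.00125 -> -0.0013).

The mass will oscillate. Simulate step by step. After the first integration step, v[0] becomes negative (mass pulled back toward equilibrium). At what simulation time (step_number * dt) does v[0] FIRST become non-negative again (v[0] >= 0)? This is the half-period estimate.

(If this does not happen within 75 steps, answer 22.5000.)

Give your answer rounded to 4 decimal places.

Answer: 2.7000

Derivation:
Step 0: x=[10.3000] v=[0.0000]
Step 1: x=[10.0720] v=[-0.7600]
Step 2: x=[9.6485] v=[-1.4117]
Step 3: x=[9.0898] v=[-1.8622]
Step 4: x=[8.4756] v=[-2.0474]
Step 5: x=[7.8934] v=[-1.9408]
Step 6: x=[7.4261] v=[-1.5577]
Step 7: x=[7.1403] v=[-0.9526]
Step 8: x=[7.0768] v=[-0.2118]
Step 9: x=[7.2446] v=[0.5592]
First v>=0 after going negative at step 9, time=2.7000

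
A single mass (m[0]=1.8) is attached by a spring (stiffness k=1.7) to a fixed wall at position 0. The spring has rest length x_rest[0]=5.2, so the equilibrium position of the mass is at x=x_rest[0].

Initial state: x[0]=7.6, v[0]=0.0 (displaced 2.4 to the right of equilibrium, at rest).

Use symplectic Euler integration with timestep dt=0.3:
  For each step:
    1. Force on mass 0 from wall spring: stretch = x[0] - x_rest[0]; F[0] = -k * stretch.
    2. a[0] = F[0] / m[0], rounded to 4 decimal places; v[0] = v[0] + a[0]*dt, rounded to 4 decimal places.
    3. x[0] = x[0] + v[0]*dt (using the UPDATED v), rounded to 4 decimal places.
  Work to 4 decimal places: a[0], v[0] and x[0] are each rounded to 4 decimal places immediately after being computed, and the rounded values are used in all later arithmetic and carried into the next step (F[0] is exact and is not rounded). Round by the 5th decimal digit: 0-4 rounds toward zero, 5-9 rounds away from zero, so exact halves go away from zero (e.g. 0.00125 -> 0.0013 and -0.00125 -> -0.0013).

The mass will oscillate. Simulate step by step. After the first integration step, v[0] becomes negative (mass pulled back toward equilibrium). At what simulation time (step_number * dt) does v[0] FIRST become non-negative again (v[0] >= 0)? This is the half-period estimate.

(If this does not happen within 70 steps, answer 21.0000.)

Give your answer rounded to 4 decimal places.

Answer: 3.3000

Derivation:
Step 0: x=[7.6000] v=[0.0000]
Step 1: x=[7.3960] v=[-0.6800]
Step 2: x=[7.0053] v=[-1.3022]
Step 3: x=[6.4612] v=[-1.8137]
Step 4: x=[5.8099] v=[-2.1710]
Step 5: x=[5.1068] v=[-2.3438]
Step 6: x=[4.4116] v=[-2.3174]
Step 7: x=[3.7834] v=[-2.0940]
Step 8: x=[3.2756] v=[-1.6926]
Step 9: x=[2.9314] v=[-1.1474]
Step 10: x=[2.7800] v=[-0.5046]
Step 11: x=[2.8343] v=[0.1811]
First v>=0 after going negative at step 11, time=3.3000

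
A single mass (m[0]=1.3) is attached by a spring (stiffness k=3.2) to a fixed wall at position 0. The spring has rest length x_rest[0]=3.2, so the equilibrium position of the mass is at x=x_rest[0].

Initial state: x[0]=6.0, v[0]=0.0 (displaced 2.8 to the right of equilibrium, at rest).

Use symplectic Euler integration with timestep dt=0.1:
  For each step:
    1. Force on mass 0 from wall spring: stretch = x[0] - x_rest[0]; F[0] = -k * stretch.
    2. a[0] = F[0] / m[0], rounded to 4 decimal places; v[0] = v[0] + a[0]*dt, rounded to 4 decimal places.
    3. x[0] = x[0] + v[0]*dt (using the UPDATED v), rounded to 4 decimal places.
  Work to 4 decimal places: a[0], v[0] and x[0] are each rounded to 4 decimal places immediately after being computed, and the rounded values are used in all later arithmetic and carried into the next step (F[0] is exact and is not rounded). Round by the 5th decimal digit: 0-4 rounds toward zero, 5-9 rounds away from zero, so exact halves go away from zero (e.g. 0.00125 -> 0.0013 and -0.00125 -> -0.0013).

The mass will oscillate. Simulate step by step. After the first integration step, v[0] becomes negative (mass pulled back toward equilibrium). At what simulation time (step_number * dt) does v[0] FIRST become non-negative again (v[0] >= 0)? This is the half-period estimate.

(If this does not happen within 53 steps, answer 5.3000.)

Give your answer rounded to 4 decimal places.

Step 0: x=[6.0000] v=[0.0000]
Step 1: x=[5.9311] v=[-0.6892]
Step 2: x=[5.7950] v=[-1.3615]
Step 3: x=[5.5950] v=[-2.0003]
Step 4: x=[5.3360] v=[-2.5898]
Step 5: x=[5.0244] v=[-3.1156]
Step 6: x=[4.6679] v=[-3.5647]
Step 7: x=[4.2753] v=[-3.9260]
Step 8: x=[3.8562] v=[-4.1907]
Step 9: x=[3.4210] v=[-4.3522]
Step 10: x=[2.9803] v=[-4.4066]
Step 11: x=[2.5451] v=[-4.3525]
Step 12: x=[2.1260] v=[-4.1913]
Step 13: x=[1.7333] v=[-3.9269]
Step 14: x=[1.3767] v=[-3.5659]
Step 15: x=[1.0650] v=[-3.1171]
Step 16: x=[0.8058] v=[-2.5916]
Step 17: x=[0.6056] v=[-2.0023]
Step 18: x=[0.4692] v=[-1.3637]
Step 19: x=[0.4001] v=[-0.6915]
Step 20: x=[0.3999] v=[-0.0023]
Step 21: x=[0.4686] v=[0.6870]
First v>=0 after going negative at step 21, time=2.1000

Answer: 2.1000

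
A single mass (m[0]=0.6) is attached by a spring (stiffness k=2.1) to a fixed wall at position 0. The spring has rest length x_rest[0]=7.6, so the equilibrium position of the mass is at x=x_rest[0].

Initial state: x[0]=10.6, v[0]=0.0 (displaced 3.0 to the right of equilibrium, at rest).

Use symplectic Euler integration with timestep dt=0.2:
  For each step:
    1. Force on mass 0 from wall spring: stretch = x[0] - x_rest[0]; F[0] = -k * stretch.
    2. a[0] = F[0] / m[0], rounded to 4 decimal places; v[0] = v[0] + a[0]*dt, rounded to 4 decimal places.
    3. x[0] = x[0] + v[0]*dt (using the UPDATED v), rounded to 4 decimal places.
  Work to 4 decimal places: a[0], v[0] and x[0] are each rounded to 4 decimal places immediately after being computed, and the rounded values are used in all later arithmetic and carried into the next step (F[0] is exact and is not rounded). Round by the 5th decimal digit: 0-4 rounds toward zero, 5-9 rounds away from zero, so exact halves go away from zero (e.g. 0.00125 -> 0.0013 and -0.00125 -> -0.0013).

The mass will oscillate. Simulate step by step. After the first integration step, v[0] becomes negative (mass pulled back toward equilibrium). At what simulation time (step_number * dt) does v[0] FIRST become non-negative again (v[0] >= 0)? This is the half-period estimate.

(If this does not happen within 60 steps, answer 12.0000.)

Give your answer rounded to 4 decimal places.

Step 0: x=[10.6000] v=[0.0000]
Step 1: x=[10.1800] v=[-2.1000]
Step 2: x=[9.3988] v=[-3.9060]
Step 3: x=[8.3658] v=[-5.1652]
Step 4: x=[7.2255] v=[-5.7013]
Step 5: x=[6.1377] v=[-5.4391]
Step 6: x=[5.2546] v=[-4.4155]
Step 7: x=[4.6999] v=[-2.7737]
Step 8: x=[4.5512] v=[-0.7436]
Step 9: x=[4.8293] v=[1.3906]
First v>=0 after going negative at step 9, time=1.8000

Answer: 1.8000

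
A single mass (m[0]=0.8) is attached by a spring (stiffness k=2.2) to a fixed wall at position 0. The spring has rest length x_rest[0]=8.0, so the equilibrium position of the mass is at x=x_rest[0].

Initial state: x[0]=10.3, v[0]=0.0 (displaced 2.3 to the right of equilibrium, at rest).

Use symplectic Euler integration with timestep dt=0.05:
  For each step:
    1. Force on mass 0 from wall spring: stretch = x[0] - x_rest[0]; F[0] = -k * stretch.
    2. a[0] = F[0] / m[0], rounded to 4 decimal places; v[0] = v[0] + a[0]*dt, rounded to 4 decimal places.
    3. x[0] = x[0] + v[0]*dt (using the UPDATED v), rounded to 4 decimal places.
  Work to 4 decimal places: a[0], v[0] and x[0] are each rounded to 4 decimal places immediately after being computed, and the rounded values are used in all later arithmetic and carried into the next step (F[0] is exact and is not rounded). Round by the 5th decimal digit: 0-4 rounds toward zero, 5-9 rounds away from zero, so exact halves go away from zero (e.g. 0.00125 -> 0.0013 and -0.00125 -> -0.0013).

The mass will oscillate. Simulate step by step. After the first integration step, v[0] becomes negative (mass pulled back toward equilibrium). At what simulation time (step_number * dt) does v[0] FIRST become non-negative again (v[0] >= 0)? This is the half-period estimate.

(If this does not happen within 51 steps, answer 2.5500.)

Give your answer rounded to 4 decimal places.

Step 0: x=[10.3000] v=[0.0000]
Step 1: x=[10.2842] v=[-0.3163]
Step 2: x=[10.2527] v=[-0.6304]
Step 3: x=[10.2057] v=[-0.9401]
Step 4: x=[10.1435] v=[-1.2434]
Step 5: x=[10.0666] v=[-1.5381]
Step 6: x=[9.9755] v=[-1.8223]
Step 7: x=[9.8708] v=[-2.0939]
Step 8: x=[9.7532] v=[-2.3511]
Step 9: x=[9.6236] v=[-2.5922]
Step 10: x=[9.4828] v=[-2.8154]
Step 11: x=[9.3318] v=[-3.0193]
Step 12: x=[9.1717] v=[-3.2024]
Step 13: x=[9.0035] v=[-3.3635]
Step 14: x=[8.8284] v=[-3.5015]
Step 15: x=[8.6476] v=[-3.6154]
Step 16: x=[8.4624] v=[-3.7044]
Step 17: x=[8.2740] v=[-3.7680]
Step 18: x=[8.0837] v=[-3.8057]
Step 19: x=[7.8928] v=[-3.8172]
Step 20: x=[7.7027] v=[-3.8025]
Step 21: x=[7.5146] v=[-3.7616]
Step 22: x=[7.3299] v=[-3.6949]
Step 23: x=[7.1498] v=[-3.6028]
Step 24: x=[6.9755] v=[-3.4859]
Step 25: x=[6.8083] v=[-3.3450]
Step 26: x=[6.6492] v=[-3.1811]
Step 27: x=[6.4994] v=[-2.9954]
Step 28: x=[6.3599] v=[-2.7891]
Step 29: x=[6.2317] v=[-2.5636]
Step 30: x=[6.1157] v=[-2.3205]
Step 31: x=[6.0126] v=[-2.0614]
Step 32: x=[5.9232] v=[-1.7881]
Step 33: x=[5.8481] v=[-1.5025]
Step 34: x=[5.7878] v=[-1.2066]
Step 35: x=[5.7427] v=[-0.9024]
Step 36: x=[5.7131] v=[-0.5920]
Step 37: x=[5.6992] v=[-0.2776]
Step 38: x=[5.7011] v=[0.0388]
First v>=0 after going negative at step 38, time=1.9000

Answer: 1.9000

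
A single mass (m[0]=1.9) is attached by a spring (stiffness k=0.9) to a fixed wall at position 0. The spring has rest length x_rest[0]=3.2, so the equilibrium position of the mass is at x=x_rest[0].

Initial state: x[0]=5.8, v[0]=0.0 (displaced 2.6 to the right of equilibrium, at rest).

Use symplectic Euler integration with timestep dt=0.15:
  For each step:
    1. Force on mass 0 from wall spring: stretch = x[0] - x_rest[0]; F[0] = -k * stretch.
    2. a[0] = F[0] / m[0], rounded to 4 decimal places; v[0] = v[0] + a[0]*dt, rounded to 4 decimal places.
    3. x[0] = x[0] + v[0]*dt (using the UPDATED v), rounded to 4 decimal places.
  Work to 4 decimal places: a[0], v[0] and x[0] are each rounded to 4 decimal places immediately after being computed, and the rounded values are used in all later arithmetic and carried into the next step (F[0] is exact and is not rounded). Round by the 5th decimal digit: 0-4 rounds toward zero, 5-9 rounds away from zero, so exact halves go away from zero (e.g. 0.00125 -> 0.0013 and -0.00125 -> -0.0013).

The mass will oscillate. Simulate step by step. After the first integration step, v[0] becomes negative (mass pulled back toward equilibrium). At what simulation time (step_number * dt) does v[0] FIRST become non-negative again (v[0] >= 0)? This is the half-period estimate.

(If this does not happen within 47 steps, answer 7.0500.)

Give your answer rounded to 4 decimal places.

Answer: 4.6500

Derivation:
Step 0: x=[5.8000] v=[0.0000]
Step 1: x=[5.7723] v=[-0.1847]
Step 2: x=[5.7172] v=[-0.3675]
Step 3: x=[5.6352] v=[-0.5464]
Step 4: x=[5.5273] v=[-0.7194]
Step 5: x=[5.3946] v=[-0.8848]
Step 6: x=[5.2385] v=[-1.0407]
Step 7: x=[5.0607] v=[-1.1855]
Step 8: x=[4.8630] v=[-1.3177]
Step 9: x=[4.6476] v=[-1.4359]
Step 10: x=[4.4168] v=[-1.5388]
Step 11: x=[4.1730] v=[-1.6253]
Step 12: x=[3.9188] v=[-1.6944]
Step 13: x=[3.6570] v=[-1.7455]
Step 14: x=[3.3903] v=[-1.7780]
Step 15: x=[3.1216] v=[-1.7915]
Step 16: x=[2.8537] v=[-1.7859]
Step 17: x=[2.5895] v=[-1.7613]
Step 18: x=[2.3318] v=[-1.7179]
Step 19: x=[2.0834] v=[-1.6562]
Step 20: x=[1.8469] v=[-1.5769]
Step 21: x=[1.6248] v=[-1.4808]
Step 22: x=[1.4195] v=[-1.3689]
Step 23: x=[1.2331] v=[-1.2424]
Step 24: x=[1.0677] v=[-1.1026]
Step 25: x=[0.9250] v=[-0.9511]
Step 26: x=[0.8066] v=[-0.7895]
Step 27: x=[0.7137] v=[-0.6194]
Step 28: x=[0.6473] v=[-0.4427]
Step 29: x=[0.6081] v=[-0.2613]
Step 30: x=[0.5965] v=[-0.0771]
Step 31: x=[0.6127] v=[0.1079]
First v>=0 after going negative at step 31, time=4.6500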